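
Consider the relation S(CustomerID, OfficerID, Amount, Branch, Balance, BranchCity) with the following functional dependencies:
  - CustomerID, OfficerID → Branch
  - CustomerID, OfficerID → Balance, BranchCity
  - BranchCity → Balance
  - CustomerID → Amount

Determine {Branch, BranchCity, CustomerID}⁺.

{Amount, Balance, Branch, BranchCity, CustomerID}

Start with {Branch, BranchCity, CustomerID}.
BranchCity → Balance applies; add {Balance} → now {Balance, Branch, BranchCity, CustomerID}.
CustomerID → Amount applies; add {Amount} → now {Amount, Balance, Branch, BranchCity, CustomerID}.
No further FD applies.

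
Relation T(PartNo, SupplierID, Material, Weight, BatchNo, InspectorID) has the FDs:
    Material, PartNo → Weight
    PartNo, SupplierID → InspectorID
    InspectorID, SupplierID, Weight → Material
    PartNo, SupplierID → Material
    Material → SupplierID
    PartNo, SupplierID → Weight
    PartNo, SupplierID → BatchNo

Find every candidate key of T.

{Material, PartNo}, {PartNo, SupplierID}

{PartNo} never appears on the right of any FD, so every key must include it.
{Material, PartNo}⁺ = {BatchNo, InspectorID, Material, PartNo, SupplierID, Weight} — all of the relation — so {Material, PartNo} is a candidate key.
{PartNo, SupplierID}⁺ = {BatchNo, InspectorID, Material, PartNo, SupplierID, Weight} — all of the relation — so {PartNo, SupplierID} is a candidate key.
No proper subset of any of these is a key, and no other minimal superkey exists.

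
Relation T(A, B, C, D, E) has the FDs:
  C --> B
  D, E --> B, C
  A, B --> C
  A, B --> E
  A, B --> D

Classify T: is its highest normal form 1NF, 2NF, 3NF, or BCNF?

Candidate keys: {A, B}, {A, C}, {A, D, E}. Prime attributes: {A, B, C, D, E}.
C --> B: {C}⁺ = {B, C}, which is not all of the attributes, so the left side is not a superkey — BCNF is violated.
Since {B} ⊆ prime attributes and every other non-superkey FD also has a prime right side, the schema is in 3NF.

3NF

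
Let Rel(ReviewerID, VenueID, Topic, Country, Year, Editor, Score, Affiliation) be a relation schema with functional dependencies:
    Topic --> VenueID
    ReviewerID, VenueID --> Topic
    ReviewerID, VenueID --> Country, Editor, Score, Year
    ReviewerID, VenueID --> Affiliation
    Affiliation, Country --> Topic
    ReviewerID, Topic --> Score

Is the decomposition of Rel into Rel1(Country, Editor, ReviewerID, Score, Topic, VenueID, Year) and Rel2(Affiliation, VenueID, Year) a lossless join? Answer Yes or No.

No

The shared attributes are {VenueID, Year} and {VenueID, Year}⁺ = {VenueID, Year}.
The closure covers neither Rel1 nor Rel2 entirely; the join is not lossless.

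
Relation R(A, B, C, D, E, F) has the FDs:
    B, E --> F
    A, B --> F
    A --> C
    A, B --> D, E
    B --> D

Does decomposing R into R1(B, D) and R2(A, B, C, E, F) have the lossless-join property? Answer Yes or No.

Common attributes: {B}; their closure is {B, D}.
Since R1 ⊆ {B, D}, the intersection is a superkey of R1; the decomposition is lossless.

Yes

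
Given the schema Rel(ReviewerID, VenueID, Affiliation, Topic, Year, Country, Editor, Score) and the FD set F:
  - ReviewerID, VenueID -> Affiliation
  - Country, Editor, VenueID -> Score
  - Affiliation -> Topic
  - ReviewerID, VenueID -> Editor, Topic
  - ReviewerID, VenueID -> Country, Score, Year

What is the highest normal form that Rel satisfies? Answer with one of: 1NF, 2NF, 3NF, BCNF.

Candidate key: {ReviewerID, VenueID}. Prime attributes: {ReviewerID, VenueID}.
Country, Editor, VenueID -> Score: {Country, Editor, VenueID}⁺ = {Country, Editor, Score, VenueID}, which is not all of the attributes, so the left side is not a superkey — BCNF is violated.
Country, Editor, VenueID -> Score has non-prime {Score} on the right and a non-superkey on the left, so 3NF fails.
No proper subset of a key has a non-prime attribute in its closure, so there is no partial dependency; 2NF holds.

2NF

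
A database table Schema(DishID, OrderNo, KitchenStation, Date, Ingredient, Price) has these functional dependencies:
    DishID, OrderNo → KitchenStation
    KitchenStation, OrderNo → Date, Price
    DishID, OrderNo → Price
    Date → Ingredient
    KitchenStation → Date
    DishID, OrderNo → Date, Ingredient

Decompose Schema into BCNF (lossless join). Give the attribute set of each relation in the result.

{Date, Ingredient}; {Date, KitchenStation}; {DishID, KitchenStation, OrderNo}; {KitchenStation, OrderNo, Price}

Candidate key of the original relation: {DishID, OrderNo}.
Within {Date, DishID, Ingredient, KitchenStation, OrderNo, Price}: {KitchenStation, OrderNo}⁺ ∩ {Date, DishID, Ingredient, KitchenStation, OrderNo, Price} = {Date, Ingredient, KitchenStation, OrderNo, Price}, not the whole set, so KitchenStation, OrderNo → Date, Ingredient, Price violates BCNF; decompose into {Date, Ingredient, KitchenStation, OrderNo, Price} and {DishID, KitchenStation, OrderNo}.
Within {Date, Ingredient, KitchenStation, OrderNo, Price}: {Date}⁺ ∩ {Date, Ingredient, KitchenStation, OrderNo, Price} = {Date, Ingredient}, not the whole set, so Date → Ingredient violates BCNF; decompose into {Date, Ingredient} and {Date, KitchenStation, OrderNo, Price}.
{Date, Ingredient} has no BCNF violation.
Within {Date, KitchenStation, OrderNo, Price}: {KitchenStation}⁺ ∩ {Date, KitchenStation, OrderNo, Price} = {Date, KitchenStation}, not the whole set, so KitchenStation → Date violates BCNF; decompose into {Date, KitchenStation} and {KitchenStation, OrderNo, Price}.
{Date, KitchenStation} has no BCNF violation.
{KitchenStation, OrderNo, Price} has no BCNF violation.
{DishID, KitchenStation, OrderNo} has no BCNF violation.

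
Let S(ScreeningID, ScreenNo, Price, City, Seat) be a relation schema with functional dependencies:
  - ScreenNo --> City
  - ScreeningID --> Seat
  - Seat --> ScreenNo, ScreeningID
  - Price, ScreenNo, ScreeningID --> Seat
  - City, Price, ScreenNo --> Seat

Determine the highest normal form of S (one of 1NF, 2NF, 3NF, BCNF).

Candidate keys: {Price, ScreenNo}, {Price, ScreeningID}, {Price, Seat}. Prime attributes: {Price, ScreenNo, ScreeningID, Seat}.
For ScreenNo --> City we have {ScreenNo}⁺ = {City, ScreenNo}; {ScreenNo} is not a superkey, so BCNF fails.
ScreenNo --> City has non-prime {City} on the right and a non-superkey on the left, so 3NF fails.
{ScreenNo} is a proper subset of the key {Price, ScreenNo}, and {ScreenNo}⁺ contains the non-prime attribute {City} — a partial dependency, so 2NF is violated.

1NF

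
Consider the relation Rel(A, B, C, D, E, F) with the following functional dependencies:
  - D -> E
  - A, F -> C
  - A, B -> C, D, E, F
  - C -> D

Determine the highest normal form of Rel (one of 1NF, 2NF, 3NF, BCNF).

Candidate key: {A, B}. Prime attributes: {A, B}.
For D -> E we have {D}⁺ = {D, E}; {D} is not a superkey, so BCNF fails.
Because {E} is non-prime and the left side of D -> E is not a superkey, the relation is not in 3NF.
Checking every proper subset of each key, none determines a non-prime attribute — 2NF is satisfied.

2NF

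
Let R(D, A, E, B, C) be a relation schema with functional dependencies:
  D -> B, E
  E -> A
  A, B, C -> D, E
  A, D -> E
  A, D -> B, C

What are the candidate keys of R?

{A, B, C}, {B, C, E}, {D}

{D}⁺ = {A, B, C, D, E} — all of the relation — so {D} is a candidate key.
{A, B, C}⁺ = {A, B, C, D, E} — all of the relation — so {A, B, C} is a candidate key.
{B, C, E}⁺ = {A, B, C, D, E} — all of the relation — so {B, C, E} is a candidate key.
Any other superkey properly contains one of these, so there are no further candidate keys.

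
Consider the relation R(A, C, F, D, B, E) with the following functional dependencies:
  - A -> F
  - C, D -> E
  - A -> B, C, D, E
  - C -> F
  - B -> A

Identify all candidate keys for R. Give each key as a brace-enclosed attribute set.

{A}, {B}

Closure of {A} is {A, B, C, D, E, F}, the whole schema; {A} is a candidate key.
Closure of {B} is {A, B, C, D, E, F}, the whole schema; {B} is a candidate key.
Any other superkey properly contains one of these, so there are no further candidate keys.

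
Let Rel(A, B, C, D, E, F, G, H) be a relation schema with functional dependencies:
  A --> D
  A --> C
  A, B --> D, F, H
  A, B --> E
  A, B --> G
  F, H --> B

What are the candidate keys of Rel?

Attributes never on any right-hand side: {A} — every candidate key must contain it.
{A, B}⁺ = {A, B, C, D, E, F, G, H}, which is every attribute, so {A, B} is a candidate key.
{A, F, H}⁺ = {A, B, C, D, E, F, G, H}, which is every attribute, so {A, F, H} is a candidate key.
Any other superkey properly contains one of these, so there are no further candidate keys.

{A, B}, {A, F, H}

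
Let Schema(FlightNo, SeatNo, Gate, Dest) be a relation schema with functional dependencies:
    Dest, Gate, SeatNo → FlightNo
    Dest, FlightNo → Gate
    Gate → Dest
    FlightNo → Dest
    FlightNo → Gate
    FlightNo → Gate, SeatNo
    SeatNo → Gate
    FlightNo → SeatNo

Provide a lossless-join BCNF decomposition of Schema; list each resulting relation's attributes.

{Dest, Gate}; {FlightNo, Gate, SeatNo}

Candidate keys of the original relation: {FlightNo}, {SeatNo}.
Within {Dest, FlightNo, Gate, SeatNo}: {Gate}⁺ ∩ {Dest, FlightNo, Gate, SeatNo} = {Dest, Gate}, not the whole set, so Gate → Dest violates BCNF; decompose into {Dest, Gate} and {FlightNo, Gate, SeatNo}.
{Dest, Gate}: every determinant is a superkey — BCNF.
{FlightNo, Gate, SeatNo}: every determinant is a superkey — BCNF.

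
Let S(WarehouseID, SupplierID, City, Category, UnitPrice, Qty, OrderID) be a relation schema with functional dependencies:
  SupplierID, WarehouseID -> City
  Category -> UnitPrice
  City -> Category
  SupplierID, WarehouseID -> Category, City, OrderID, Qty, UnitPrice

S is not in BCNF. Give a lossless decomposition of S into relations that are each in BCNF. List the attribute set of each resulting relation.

Candidate key of the original relation: {SupplierID, WarehouseID}.
Within {Category, City, OrderID, Qty, SupplierID, UnitPrice, WarehouseID}: {Category}⁺ ∩ {Category, City, OrderID, Qty, SupplierID, UnitPrice, WarehouseID} = {Category, UnitPrice}, not the whole set, so Category -> UnitPrice violates BCNF; decompose into {Category, UnitPrice} and {Category, City, OrderID, Qty, SupplierID, WarehouseID}.
{Category, UnitPrice}: every determinant is a superkey — BCNF.
Within {Category, City, OrderID, Qty, SupplierID, WarehouseID}: {City}⁺ ∩ {Category, City, OrderID, Qty, SupplierID, WarehouseID} = {Category, City}, not the whole set, so City -> Category violates BCNF; decompose into {Category, City} and {City, OrderID, Qty, SupplierID, WarehouseID}.
{Category, City}: every determinant is a superkey — BCNF.
{City, OrderID, Qty, SupplierID, WarehouseID}: every determinant is a superkey — BCNF.

{Category, City}; {Category, UnitPrice}; {City, OrderID, Qty, SupplierID, WarehouseID}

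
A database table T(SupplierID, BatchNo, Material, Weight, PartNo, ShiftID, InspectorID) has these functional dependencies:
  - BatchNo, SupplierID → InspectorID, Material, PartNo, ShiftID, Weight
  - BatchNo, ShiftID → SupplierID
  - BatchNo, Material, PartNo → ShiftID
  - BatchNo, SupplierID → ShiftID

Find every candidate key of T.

{BatchNo, Material, PartNo}, {BatchNo, ShiftID}, {BatchNo, SupplierID}

No FD produces {BatchNo}, so it must be in every candidate key.
Closure of {BatchNo, ShiftID} is {BatchNo, InspectorID, Material, PartNo, ShiftID, SupplierID, Weight}, the whole schema; {BatchNo, ShiftID} is a candidate key.
Closure of {BatchNo, SupplierID} is {BatchNo, InspectorID, Material, PartNo, ShiftID, SupplierID, Weight}, the whole schema; {BatchNo, SupplierID} is a candidate key.
Closure of {BatchNo, Material, PartNo} is {BatchNo, InspectorID, Material, PartNo, ShiftID, SupplierID, Weight}, the whole schema; {BatchNo, Material, PartNo} is a candidate key.
These are minimal and exhaustive — every other superkey contains one of them.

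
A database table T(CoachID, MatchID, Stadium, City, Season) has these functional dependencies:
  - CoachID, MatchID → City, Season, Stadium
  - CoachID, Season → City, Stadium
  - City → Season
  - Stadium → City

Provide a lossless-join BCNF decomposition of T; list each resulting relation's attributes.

{City, Season}; {City, Stadium}; {CoachID, MatchID, Season}; {CoachID, Stadium}

Candidate key of the original relation: {CoachID, MatchID}.
{City, CoachID, MatchID, Season, Stadium}: {CoachID, Season} determines {City, CoachID, Season, Stadium} here but is not a superkey — split on CoachID, Season → City, Stadium, giving {City, CoachID, Season, Stadium} and {CoachID, MatchID, Season}.
{City, CoachID, Season, Stadium}: {City} determines {City, Season} here but is not a superkey — split on City → Season, giving {City, Season} and {City, CoachID, Stadium}.
{City, Season} is in BCNF.
{City, CoachID, Stadium}: {Stadium} determines {City, Stadium} here but is not a superkey — split on Stadium → City, giving {City, Stadium} and {CoachID, Stadium}.
{City, Stadium} is in BCNF.
{CoachID, Stadium} is in BCNF.
{CoachID, MatchID, Season} is in BCNF.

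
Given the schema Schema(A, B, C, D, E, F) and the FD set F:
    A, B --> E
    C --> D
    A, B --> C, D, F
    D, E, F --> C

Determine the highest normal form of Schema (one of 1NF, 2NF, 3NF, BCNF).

Candidate key: {A, B}. Prime attributes: {A, B}.
C --> D breaks BCNF: {C}⁺ = {C, D}, so {C} is not a superkey.
C --> D has non-prime {D} on the right and a non-superkey on the left, so 3NF fails.
No proper subset of a key has a non-prime attribute in its closure, so there is no partial dependency; 2NF holds.

2NF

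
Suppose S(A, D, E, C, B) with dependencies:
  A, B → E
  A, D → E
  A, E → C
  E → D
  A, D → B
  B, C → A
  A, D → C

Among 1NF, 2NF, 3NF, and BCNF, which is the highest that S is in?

Candidate keys: {A, B}, {A, D}, {A, E}, {B, C}. Prime attributes: {A, B, C, D, E}.
E → D breaks BCNF: {E}⁺ = {D, E}, so {E} is not a superkey.
But every attribute on its right side ({D}) is prime, and the same holds for every other non-superkey FD, so 3NF still holds.

3NF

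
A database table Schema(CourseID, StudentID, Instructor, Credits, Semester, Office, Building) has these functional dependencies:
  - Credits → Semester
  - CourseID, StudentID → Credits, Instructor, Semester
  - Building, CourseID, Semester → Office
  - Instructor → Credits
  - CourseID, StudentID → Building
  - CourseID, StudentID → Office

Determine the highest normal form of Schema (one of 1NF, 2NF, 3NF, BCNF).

2NF

Candidate key: {CourseID, StudentID}. Prime attributes: {CourseID, StudentID}.
Credits → Semester breaks BCNF: {Credits}⁺ = {Credits, Semester}, so {Credits} is not a superkey.
Credits → Semester has non-prime {Semester} on the right and a non-superkey on the left, so 3NF fails.
No non-prime attribute depends on a proper subset of any candidate key, so 2NF holds.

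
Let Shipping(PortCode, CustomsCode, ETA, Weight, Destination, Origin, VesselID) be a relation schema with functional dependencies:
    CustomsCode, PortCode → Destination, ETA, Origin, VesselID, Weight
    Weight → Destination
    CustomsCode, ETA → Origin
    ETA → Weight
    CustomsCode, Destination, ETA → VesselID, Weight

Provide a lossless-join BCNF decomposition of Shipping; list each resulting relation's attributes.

Candidate key of the original relation: {CustomsCode, PortCode}.
{CustomsCode, Destination, ETA, Origin, PortCode, VesselID, Weight}: {Weight} determines {Destination, Weight} here but is not a superkey — split on Weight → Destination, giving {Destination, Weight} and {CustomsCode, ETA, Origin, PortCode, VesselID, Weight}.
{Destination, Weight} has no BCNF violation.
{CustomsCode, ETA, Origin, PortCode, VesselID, Weight}: {CustomsCode, ETA} determines {CustomsCode, ETA, Origin, VesselID, Weight} here but is not a superkey — split on CustomsCode, ETA → Origin, VesselID, Weight, giving {CustomsCode, ETA, Origin, VesselID, Weight} and {CustomsCode, ETA, PortCode}.
{CustomsCode, ETA, Origin, VesselID, Weight}: {ETA} determines {ETA, Weight} here but is not a superkey — split on ETA → Weight, giving {ETA, Weight} and {CustomsCode, ETA, Origin, VesselID}.
{ETA, Weight} has no BCNF violation.
{CustomsCode, ETA, Origin, VesselID} has no BCNF violation.
{CustomsCode, ETA, PortCode} has no BCNF violation.

{CustomsCode, ETA, Origin, VesselID}; {CustomsCode, ETA, PortCode}; {Destination, Weight}; {ETA, Weight}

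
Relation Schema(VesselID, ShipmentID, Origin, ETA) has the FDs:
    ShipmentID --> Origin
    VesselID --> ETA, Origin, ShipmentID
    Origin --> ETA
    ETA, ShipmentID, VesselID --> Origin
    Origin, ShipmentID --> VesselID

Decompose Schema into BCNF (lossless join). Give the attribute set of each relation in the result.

Candidate keys of the original relation: {ShipmentID}, {VesselID}.
Within {ETA, Origin, ShipmentID, VesselID}: {Origin}⁺ ∩ {ETA, Origin, ShipmentID, VesselID} = {ETA, Origin}, not the whole set, so Origin --> ETA violates BCNF; decompose into {ETA, Origin} and {Origin, ShipmentID, VesselID}.
{ETA, Origin}: every determinant is a superkey — BCNF.
{Origin, ShipmentID, VesselID}: every determinant is a superkey — BCNF.

{ETA, Origin}; {Origin, ShipmentID, VesselID}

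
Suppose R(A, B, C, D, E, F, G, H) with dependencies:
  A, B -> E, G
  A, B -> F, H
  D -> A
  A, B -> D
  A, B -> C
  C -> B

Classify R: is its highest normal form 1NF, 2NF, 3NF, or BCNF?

3NF

Candidate keys: {A, B}, {A, C}, {B, D}, {C, D}. Prime attributes: {A, B, C, D}.
For D -> A we have {D}⁺ = {A, D}; {D} is not a superkey, so BCNF fails.
Since {A} ⊆ prime attributes and every other non-superkey FD also has a prime right side, the schema is in 3NF.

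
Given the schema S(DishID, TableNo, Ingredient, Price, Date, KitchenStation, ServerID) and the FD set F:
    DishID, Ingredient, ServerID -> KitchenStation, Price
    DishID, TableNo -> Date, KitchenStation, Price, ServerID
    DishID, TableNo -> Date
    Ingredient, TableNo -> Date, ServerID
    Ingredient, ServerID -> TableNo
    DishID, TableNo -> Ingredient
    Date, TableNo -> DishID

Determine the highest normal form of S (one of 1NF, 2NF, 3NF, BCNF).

Candidate keys: {Date, TableNo}, {DishID, TableNo}, {Ingredient, ServerID}, {Ingredient, TableNo}. Prime attributes: {Date, DishID, Ingredient, ServerID, TableNo}.
The left-hand side of every FD is a superkey, so BCNF is satisfied.

BCNF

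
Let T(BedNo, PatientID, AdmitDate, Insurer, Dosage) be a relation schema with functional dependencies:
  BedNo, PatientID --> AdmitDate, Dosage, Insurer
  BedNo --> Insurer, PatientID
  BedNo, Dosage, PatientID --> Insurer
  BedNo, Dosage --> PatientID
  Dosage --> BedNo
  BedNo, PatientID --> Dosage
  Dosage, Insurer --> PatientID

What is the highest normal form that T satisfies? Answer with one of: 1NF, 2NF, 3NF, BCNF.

Candidate keys: {BedNo}, {Dosage}. Prime attributes: {BedNo, Dosage}.
Every FD has a superkey on the left, so the relation is in BCNF.

BCNF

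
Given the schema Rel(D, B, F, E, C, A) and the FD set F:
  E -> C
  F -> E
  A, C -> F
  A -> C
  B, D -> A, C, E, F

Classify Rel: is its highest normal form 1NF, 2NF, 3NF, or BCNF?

Candidate key: {B, D}. Prime attributes: {B, D}.
For E -> C we have {E}⁺ = {C, E}; {E} is not a superkey, so BCNF fails.
E -> C has non-prime {C} on the right and a non-superkey on the left, so 3NF fails.
No non-prime attribute depends on a proper subset of any candidate key, so 2NF holds.

2NF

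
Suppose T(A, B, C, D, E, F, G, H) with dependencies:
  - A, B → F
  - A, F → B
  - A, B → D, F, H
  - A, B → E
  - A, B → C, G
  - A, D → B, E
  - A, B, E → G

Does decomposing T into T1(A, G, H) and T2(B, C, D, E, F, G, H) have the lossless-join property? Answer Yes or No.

Common attributes: {G, H}; their closure is {G, H}.
T1 ⊄ {G, H} and T2 ⊄ {G, H}, so the split is lossy.

No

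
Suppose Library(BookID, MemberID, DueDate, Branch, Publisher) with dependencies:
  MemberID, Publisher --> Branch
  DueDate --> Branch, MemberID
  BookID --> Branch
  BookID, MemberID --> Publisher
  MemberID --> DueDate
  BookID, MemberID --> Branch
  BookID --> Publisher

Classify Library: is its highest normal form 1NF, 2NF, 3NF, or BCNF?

Candidate keys: {BookID, DueDate}, {BookID, MemberID}. Prime attributes: {BookID, DueDate, MemberID}.
MemberID, Publisher --> Branch breaks BCNF: {MemberID, Publisher}⁺ = {Branch, DueDate, MemberID, Publisher}, so {MemberID, Publisher} is not a superkey.
Because {Branch} is non-prime and the left side of MemberID, Publisher --> Branch is not a superkey, the relation is not in 3NF.
The proper key subset {BookID} of {BookID, DueDate} determines non-prime {Branch, Publisher}, so the relation is not even in 2NF.

1NF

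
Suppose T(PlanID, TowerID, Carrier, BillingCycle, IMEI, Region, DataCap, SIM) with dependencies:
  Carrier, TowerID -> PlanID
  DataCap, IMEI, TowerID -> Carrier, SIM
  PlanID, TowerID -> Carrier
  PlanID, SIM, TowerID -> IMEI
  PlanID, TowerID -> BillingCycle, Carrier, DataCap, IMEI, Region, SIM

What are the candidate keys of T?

No FD produces {TowerID}, so it must be in every candidate key.
{Carrier, TowerID} is a candidate key since {Carrier, TowerID}⁺ = {BillingCycle, Carrier, DataCap, IMEI, PlanID, Region, SIM, TowerID} covers every attribute.
{PlanID, TowerID} is a candidate key since {PlanID, TowerID}⁺ = {BillingCycle, Carrier, DataCap, IMEI, PlanID, Region, SIM, TowerID} covers every attribute.
{DataCap, IMEI, TowerID} is a candidate key since {DataCap, IMEI, TowerID}⁺ = {BillingCycle, Carrier, DataCap, IMEI, PlanID, Region, SIM, TowerID} covers every attribute.
Any other superkey properly contains one of these, so there are no further candidate keys.

{Carrier, TowerID}, {DataCap, IMEI, TowerID}, {PlanID, TowerID}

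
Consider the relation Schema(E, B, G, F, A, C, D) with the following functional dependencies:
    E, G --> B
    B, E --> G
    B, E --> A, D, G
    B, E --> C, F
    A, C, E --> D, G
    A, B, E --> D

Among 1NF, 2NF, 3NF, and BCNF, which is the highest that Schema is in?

BCNF

Candidate keys: {A, C, E}, {B, E}, {E, G}. Prime attributes: {A, B, C, E, G}.
The left-hand side of every FD is a superkey, so BCNF is satisfied.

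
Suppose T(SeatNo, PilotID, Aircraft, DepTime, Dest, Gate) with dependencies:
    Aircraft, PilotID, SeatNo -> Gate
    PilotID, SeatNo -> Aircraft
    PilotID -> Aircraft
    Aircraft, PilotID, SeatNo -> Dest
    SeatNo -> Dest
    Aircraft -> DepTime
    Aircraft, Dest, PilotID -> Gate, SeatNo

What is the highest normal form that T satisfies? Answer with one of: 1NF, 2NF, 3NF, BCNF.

Candidate keys: {Dest, PilotID}, {PilotID, SeatNo}. Prime attributes: {Dest, PilotID, SeatNo}.
For PilotID -> Aircraft we have {PilotID}⁺ = {Aircraft, DepTime, PilotID}; {PilotID} is not a superkey, so BCNF fails.
PilotID -> Aircraft determines the non-prime attribute {Aircraft} from a non-superkey — 3NF is violated.
{PilotID} is a proper subset of the key {Dest, PilotID}, and {PilotID}⁺ contains the non-prime attributes {Aircraft, DepTime} — a partial dependency, so 2NF is violated.

1NF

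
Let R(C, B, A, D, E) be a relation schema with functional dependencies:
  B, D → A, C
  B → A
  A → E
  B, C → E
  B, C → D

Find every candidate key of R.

{B} never appears on the right of any FD, so every key must include it.
{B, C}⁺ = {A, B, C, D, E} — all of the relation — so {B, C} is a candidate key.
{B, D}⁺ = {A, B, C, D, E} — all of the relation — so {B, D} is a candidate key.
Any other superkey properly contains one of these, so there are no further candidate keys.

{B, C}, {B, D}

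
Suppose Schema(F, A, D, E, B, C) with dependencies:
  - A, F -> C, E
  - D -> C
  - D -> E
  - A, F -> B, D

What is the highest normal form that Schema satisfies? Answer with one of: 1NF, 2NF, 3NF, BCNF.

Candidate key: {A, F}. Prime attributes: {A, F}.
D -> C breaks BCNF: {D}⁺ = {C, D, E}, so {D} is not a superkey.
Because {C} is non-prime and the left side of D -> C is not a superkey, the relation is not in 3NF.
No proper subset of a key has a non-prime attribute in its closure, so there is no partial dependency; 2NF holds.

2NF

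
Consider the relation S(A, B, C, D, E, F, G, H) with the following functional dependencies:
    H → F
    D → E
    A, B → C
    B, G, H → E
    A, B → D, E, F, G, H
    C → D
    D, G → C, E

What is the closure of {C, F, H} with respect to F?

Start with {C, F, H}.
C → D applies; add {D} → now {C, D, F, H}.
D → E applies; add {E} → now {C, D, E, F, H}.
No further FD applies.

{C, D, E, F, H}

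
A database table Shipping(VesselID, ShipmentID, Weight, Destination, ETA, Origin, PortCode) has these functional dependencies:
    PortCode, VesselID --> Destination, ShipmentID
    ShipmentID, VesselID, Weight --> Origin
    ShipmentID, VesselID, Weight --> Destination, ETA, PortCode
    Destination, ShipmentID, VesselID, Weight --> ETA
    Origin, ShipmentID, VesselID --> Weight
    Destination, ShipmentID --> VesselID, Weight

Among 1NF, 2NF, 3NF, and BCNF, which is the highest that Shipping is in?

Candidate keys: {Destination, ShipmentID}, {Origin, ShipmentID, VesselID}, {PortCode, VesselID}, {ShipmentID, VesselID, Weight}. Prime attributes: {Destination, Origin, PortCode, ShipmentID, VesselID, Weight}.
The left-hand side of every FD is a superkey, so BCNF is satisfied.

BCNF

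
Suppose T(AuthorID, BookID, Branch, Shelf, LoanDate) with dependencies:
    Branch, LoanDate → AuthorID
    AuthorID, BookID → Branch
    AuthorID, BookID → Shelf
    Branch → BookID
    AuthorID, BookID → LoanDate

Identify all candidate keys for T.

Closure of {AuthorID, BookID} is {AuthorID, BookID, Branch, LoanDate, Shelf}, the whole schema; {AuthorID, BookID} is a candidate key.
Closure of {AuthorID, Branch} is {AuthorID, BookID, Branch, LoanDate, Shelf}, the whole schema; {AuthorID, Branch} is a candidate key.
Closure of {Branch, LoanDate} is {AuthorID, BookID, Branch, LoanDate, Shelf}, the whole schema; {Branch, LoanDate} is a candidate key.
No proper subset of any of these is a key, and no other minimal superkey exists.

{AuthorID, BookID}, {AuthorID, Branch}, {Branch, LoanDate}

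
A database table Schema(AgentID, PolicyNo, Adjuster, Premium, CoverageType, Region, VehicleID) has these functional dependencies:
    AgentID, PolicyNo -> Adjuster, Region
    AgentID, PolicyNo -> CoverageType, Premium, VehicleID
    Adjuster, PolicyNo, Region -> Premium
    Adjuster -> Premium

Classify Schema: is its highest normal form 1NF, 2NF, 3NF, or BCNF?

2NF

Candidate key: {AgentID, PolicyNo}. Prime attributes: {AgentID, PolicyNo}.
Adjuster, PolicyNo, Region -> Premium: {Adjuster, PolicyNo, Region}⁺ = {Adjuster, PolicyNo, Premium, Region}, which is not all of the attributes, so the left side is not a superkey — BCNF is violated.
Adjuster, PolicyNo, Region -> Premium has non-prime {Premium} on the right and a non-superkey on the left, so 3NF fails.
Checking every proper subset of each key, none determines a non-prime attribute — 2NF is satisfied.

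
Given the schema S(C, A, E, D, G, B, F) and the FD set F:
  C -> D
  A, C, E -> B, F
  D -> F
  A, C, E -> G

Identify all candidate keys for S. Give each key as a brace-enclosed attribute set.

{A, C, E}

{A, C, E} never appear on the right of any FD, so every key must include all of them.
Closure of {A, C, E} is {A, B, C, D, E, F, G}, the whole schema; {A, C, E} is a candidate key.
Every other attribute set either contains this one or has a smaller closure.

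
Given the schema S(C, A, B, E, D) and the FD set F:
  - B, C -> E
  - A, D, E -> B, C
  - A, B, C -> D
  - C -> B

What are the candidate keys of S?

Attributes never on any right-hand side: {A} — every candidate key must contain it.
Closure of {A, C} is {A, B, C, D, E}, the whole schema; {A, C} is a candidate key.
Closure of {A, D, E} is {A, B, C, D, E}, the whole schema; {A, D, E} is a candidate key.
These are minimal and exhaustive — every other superkey contains one of them.

{A, C}, {A, D, E}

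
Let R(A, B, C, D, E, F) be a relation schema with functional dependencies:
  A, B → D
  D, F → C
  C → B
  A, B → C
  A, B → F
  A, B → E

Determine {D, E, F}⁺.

Start with {D, E, F}.
D, F → C applies; add {C} → now {C, D, E, F}.
C → B applies; add {B} → now {B, C, D, E, F}.
No further FD applies.

{B, C, D, E, F}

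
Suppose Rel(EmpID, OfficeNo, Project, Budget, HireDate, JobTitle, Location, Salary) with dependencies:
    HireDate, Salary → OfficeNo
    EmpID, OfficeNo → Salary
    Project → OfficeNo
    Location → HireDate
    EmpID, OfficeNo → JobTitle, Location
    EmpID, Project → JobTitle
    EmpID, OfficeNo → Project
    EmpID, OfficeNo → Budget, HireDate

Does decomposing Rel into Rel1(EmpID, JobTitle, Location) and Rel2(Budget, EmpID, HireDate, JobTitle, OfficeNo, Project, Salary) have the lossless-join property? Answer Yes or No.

The shared attributes are {EmpID, JobTitle} and {EmpID, JobTitle}⁺ = {EmpID, JobTitle}.
Rel1 ⊄ {EmpID, JobTitle} and Rel2 ⊄ {EmpID, JobTitle}, so the split is lossy.

No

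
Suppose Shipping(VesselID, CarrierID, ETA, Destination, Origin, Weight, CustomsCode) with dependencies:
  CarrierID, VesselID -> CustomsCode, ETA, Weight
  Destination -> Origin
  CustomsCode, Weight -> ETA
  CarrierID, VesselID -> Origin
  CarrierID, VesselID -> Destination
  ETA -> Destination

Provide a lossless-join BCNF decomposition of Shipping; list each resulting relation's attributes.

{CarrierID, CustomsCode, VesselID, Weight}; {CustomsCode, ETA, Weight}; {Destination, ETA}; {Destination, Origin}

Candidate key of the original relation: {CarrierID, VesselID}.
Within {CarrierID, CustomsCode, Destination, ETA, Origin, VesselID, Weight}: {Destination}⁺ ∩ {CarrierID, CustomsCode, Destination, ETA, Origin, VesselID, Weight} = {Destination, Origin}, not the whole set, so Destination -> Origin violates BCNF; decompose into {Destination, Origin} and {CarrierID, CustomsCode, Destination, ETA, VesselID, Weight}.
{Destination, Origin} has no BCNF violation.
Within {CarrierID, CustomsCode, Destination, ETA, VesselID, Weight}: {CustomsCode, Weight}⁺ ∩ {CarrierID, CustomsCode, Destination, ETA, VesselID, Weight} = {CustomsCode, Destination, ETA, Weight}, not the whole set, so CustomsCode, Weight -> Destination, ETA violates BCNF; decompose into {CustomsCode, Destination, ETA, Weight} and {CarrierID, CustomsCode, VesselID, Weight}.
Within {CustomsCode, Destination, ETA, Weight}: {ETA}⁺ ∩ {CustomsCode, Destination, ETA, Weight} = {Destination, ETA}, not the whole set, so ETA -> Destination violates BCNF; decompose into {Destination, ETA} and {CustomsCode, ETA, Weight}.
{Destination, ETA} has no BCNF violation.
{CustomsCode, ETA, Weight} has no BCNF violation.
{CarrierID, CustomsCode, VesselID, Weight} has no BCNF violation.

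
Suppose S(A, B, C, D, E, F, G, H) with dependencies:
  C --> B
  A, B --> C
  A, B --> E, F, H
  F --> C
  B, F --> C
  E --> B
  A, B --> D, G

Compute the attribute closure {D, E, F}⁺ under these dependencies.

{B, C, D, E, F}

Start with {D, E, F}.
F --> C applies; add {C} → now {C, D, E, F}.
E --> B applies; add {B} → now {B, C, D, E, F}.
No further FD applies.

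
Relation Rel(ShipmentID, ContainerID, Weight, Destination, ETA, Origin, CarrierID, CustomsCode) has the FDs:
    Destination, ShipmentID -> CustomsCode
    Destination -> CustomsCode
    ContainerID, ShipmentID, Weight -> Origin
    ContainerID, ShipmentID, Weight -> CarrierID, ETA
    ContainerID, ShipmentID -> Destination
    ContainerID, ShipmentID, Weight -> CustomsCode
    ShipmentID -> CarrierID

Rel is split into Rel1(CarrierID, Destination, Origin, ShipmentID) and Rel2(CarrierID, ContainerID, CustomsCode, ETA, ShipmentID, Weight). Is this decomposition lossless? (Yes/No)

The shared attributes are {CarrierID, ShipmentID} and {CarrierID, ShipmentID}⁺ = {CarrierID, ShipmentID}.
Neither Rel1 nor Rel2 is contained in that closure, so the decomposition is lossy.

No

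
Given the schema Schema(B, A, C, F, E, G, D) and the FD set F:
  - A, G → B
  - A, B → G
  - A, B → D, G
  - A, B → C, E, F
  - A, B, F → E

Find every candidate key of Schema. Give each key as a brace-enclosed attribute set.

{A} never appears on the right of any FD, so every key must include it.
{A, B} is a candidate key since {A, B}⁺ = {A, B, C, D, E, F, G} covers every attribute.
{A, G} is a candidate key since {A, G}⁺ = {A, B, C, D, E, F, G} covers every attribute.
Any other superkey properly contains one of these, so there are no further candidate keys.

{A, B}, {A, G}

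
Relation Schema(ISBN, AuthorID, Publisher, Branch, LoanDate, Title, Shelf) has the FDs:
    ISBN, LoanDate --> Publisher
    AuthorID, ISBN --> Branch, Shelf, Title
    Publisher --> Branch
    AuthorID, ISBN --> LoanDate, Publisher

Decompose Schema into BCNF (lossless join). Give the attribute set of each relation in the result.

Candidate key of the original relation: {AuthorID, ISBN}.
In {AuthorID, Branch, ISBN, LoanDate, Publisher, Shelf, Title}, {ISBN, LoanDate} is not a superkey ({ISBN, LoanDate}⁺ restricted to this set is {Branch, ISBN, LoanDate, Publisher}), so split on ISBN, LoanDate --> Branch, Publisher into {Branch, ISBN, LoanDate, Publisher} and {AuthorID, ISBN, LoanDate, Shelf, Title}.
In {Branch, ISBN, LoanDate, Publisher}, {Publisher} is not a superkey ({Publisher}⁺ restricted to this set is {Branch, Publisher}), so split on Publisher --> Branch into {Branch, Publisher} and {ISBN, LoanDate, Publisher}.
{Branch, Publisher}: every determinant is a superkey — BCNF.
{ISBN, LoanDate, Publisher}: every determinant is a superkey — BCNF.
{AuthorID, ISBN, LoanDate, Shelf, Title}: every determinant is a superkey — BCNF.

{AuthorID, ISBN, LoanDate, Shelf, Title}; {Branch, Publisher}; {ISBN, LoanDate, Publisher}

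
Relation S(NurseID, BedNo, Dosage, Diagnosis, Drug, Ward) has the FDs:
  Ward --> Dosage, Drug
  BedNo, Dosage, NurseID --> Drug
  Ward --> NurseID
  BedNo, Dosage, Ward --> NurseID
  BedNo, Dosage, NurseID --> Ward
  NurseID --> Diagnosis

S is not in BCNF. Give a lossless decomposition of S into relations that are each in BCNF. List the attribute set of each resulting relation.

{BedNo, Ward}; {Diagnosis, NurseID}; {Dosage, Drug, NurseID, Ward}

Candidate keys of the original relation: {BedNo, Dosage, NurseID}, {BedNo, Ward}.
Within {BedNo, Diagnosis, Dosage, Drug, NurseID, Ward}: {Ward}⁺ ∩ {BedNo, Diagnosis, Dosage, Drug, NurseID, Ward} = {Diagnosis, Dosage, Drug, NurseID, Ward}, not the whole set, so Ward --> Diagnosis, Dosage, Drug, NurseID violates BCNF; decompose into {Diagnosis, Dosage, Drug, NurseID, Ward} and {BedNo, Ward}.
Within {Diagnosis, Dosage, Drug, NurseID, Ward}: {NurseID}⁺ ∩ {Diagnosis, Dosage, Drug, NurseID, Ward} = {Diagnosis, NurseID}, not the whole set, so NurseID --> Diagnosis violates BCNF; decompose into {Diagnosis, NurseID} and {Dosage, Drug, NurseID, Ward}.
{Diagnosis, NurseID} has no BCNF violation.
{Dosage, Drug, NurseID, Ward} has no BCNF violation.
{BedNo, Ward} has no BCNF violation.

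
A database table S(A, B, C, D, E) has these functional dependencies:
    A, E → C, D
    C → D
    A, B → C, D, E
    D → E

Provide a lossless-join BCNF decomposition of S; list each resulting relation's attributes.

{A, B, E}; {A, C}; {C, D}; {D, E}

Candidate key of the original relation: {A, B}.
Within {A, B, C, D, E}: {A, E}⁺ ∩ {A, B, C, D, E} = {A, C, D, E}, not the whole set, so A, E → C, D violates BCNF; decompose into {A, C, D, E} and {A, B, E}.
Within {A, C, D, E}: {C}⁺ ∩ {A, C, D, E} = {C, D, E}, not the whole set, so C → D, E violates BCNF; decompose into {C, D, E} and {A, C}.
Within {C, D, E}: {D}⁺ ∩ {C, D, E} = {D, E}, not the whole set, so D → E violates BCNF; decompose into {D, E} and {C, D}.
{D, E} is in BCNF.
{C, D} is in BCNF.
{A, C} is in BCNF.
{A, B, E} is in BCNF.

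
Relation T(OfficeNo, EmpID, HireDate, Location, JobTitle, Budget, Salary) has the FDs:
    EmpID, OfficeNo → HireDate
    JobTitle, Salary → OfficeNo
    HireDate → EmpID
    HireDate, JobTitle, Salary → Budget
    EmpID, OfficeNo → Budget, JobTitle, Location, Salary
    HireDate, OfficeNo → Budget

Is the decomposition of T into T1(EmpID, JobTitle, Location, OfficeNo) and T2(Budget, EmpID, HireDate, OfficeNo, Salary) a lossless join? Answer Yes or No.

Yes

Common attributes: {EmpID, OfficeNo}; their closure is {Budget, EmpID, HireDate, JobTitle, Location, OfficeNo, Salary}.
This includes all of T1, so the common attributes are a superkey of T1 — the join is lossless.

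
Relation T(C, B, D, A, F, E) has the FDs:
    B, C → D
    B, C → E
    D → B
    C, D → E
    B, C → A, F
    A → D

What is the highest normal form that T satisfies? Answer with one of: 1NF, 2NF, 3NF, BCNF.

Candidate keys: {A, C}, {B, C}, {C, D}. Prime attributes: {A, B, C, D}.
D → B breaks BCNF: {D}⁺ = {B, D}, so {D} is not a superkey.
Since {B} ⊆ prime attributes and every other non-superkey FD also has a prime right side, the schema is in 3NF.

3NF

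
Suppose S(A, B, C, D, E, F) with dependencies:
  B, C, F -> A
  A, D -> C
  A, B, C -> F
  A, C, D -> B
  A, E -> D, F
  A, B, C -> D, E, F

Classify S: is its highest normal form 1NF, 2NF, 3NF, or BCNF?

BCNF

Candidate keys: {A, B, C}, {A, D}, {A, E}, {B, C, F}. Prime attributes: {A, B, C, D, E, F}.
The left-hand side of every FD is a superkey, so BCNF is satisfied.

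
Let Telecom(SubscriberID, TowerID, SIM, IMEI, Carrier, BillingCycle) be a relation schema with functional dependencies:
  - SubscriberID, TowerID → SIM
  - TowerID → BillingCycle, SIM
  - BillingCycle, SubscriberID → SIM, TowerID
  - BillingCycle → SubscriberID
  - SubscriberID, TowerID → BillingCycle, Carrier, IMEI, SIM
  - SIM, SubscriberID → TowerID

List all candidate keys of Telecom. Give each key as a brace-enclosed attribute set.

{BillingCycle}⁺ = {BillingCycle, Carrier, IMEI, SIM, SubscriberID, TowerID} — all of the relation — so {BillingCycle} is a candidate key.
{TowerID}⁺ = {BillingCycle, Carrier, IMEI, SIM, SubscriberID, TowerID} — all of the relation — so {TowerID} is a candidate key.
{SIM, SubscriberID}⁺ = {BillingCycle, Carrier, IMEI, SIM, SubscriberID, TowerID} — all of the relation — so {SIM, SubscriberID} is a candidate key.
No proper subset of any of these is a key, and no other minimal superkey exists.

{BillingCycle}, {SIM, SubscriberID}, {TowerID}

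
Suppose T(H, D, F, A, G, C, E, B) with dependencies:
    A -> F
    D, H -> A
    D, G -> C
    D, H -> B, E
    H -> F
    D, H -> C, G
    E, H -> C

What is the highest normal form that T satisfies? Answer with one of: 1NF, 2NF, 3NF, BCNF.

1NF

Candidate key: {D, H}. Prime attributes: {D, H}.
A -> F breaks BCNF: {A}⁺ = {A, F}, so {A} is not a superkey.
Because {F} is non-prime and the left side of A -> F is not a superkey, the relation is not in 3NF.
Since {H} ⊂ {D, H} and {H}⁺ ⊇ {F} with {F} non-prime, there is a partial dependency; 2NF fails.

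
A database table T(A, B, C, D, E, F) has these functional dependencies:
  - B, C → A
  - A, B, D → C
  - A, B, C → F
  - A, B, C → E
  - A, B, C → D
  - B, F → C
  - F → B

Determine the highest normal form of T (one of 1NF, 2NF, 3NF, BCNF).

BCNF

Candidate keys: {A, B, D}, {B, C}, {F}. Prime attributes: {A, B, C, D, F}.
Each dependency's left side is a superkey — BCNF holds.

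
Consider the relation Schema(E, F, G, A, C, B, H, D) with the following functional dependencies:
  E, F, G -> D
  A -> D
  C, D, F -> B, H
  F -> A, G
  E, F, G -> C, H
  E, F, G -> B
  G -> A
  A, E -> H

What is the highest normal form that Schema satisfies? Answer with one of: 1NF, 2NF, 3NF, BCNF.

Candidate key: {E, F}. Prime attributes: {E, F}.
A -> D: {A}⁺ = {A, D}, which is not all of the attributes, so the left side is not a superkey — BCNF is violated.
A -> D has non-prime {D} on the right and a non-superkey on the left, so 3NF fails.
The proper key subset {F} of {E, F} determines non-prime {A, D, G}, so the relation is not even in 2NF.

1NF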